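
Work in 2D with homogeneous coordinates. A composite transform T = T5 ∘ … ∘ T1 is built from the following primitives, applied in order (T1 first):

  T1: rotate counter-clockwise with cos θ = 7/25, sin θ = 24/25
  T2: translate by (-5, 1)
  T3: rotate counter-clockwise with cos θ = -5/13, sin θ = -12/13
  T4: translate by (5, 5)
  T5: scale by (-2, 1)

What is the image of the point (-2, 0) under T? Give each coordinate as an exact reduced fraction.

T(p) = (-4088/325, 3408/325)

T1 rotate counter-clockwise with cos θ = 7/25, sin θ = 24/25: (-2, 0) → (-14/25, -48/25)
T2 translate by (-5, 1): (-14/25, -48/25) → (-139/25, -23/25)
T3 rotate counter-clockwise with cos θ = -5/13, sin θ = -12/13: (-139/25, -23/25) → (419/325, 1783/325)
T4 translate by (5, 5): (419/325, 1783/325) → (2044/325, 3408/325)
T5 scale by (-2, 1): (2044/325, 3408/325) → (-4088/325, 3408/325)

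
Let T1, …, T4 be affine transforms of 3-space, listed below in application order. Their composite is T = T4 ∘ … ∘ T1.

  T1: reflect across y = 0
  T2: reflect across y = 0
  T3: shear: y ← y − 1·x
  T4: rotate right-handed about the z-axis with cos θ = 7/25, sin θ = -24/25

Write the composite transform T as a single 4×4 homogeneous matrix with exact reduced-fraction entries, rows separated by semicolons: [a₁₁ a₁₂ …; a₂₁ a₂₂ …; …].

T1 = [1 0 0 0; 0 -1 0 0; 0 0 1 0; 0 0 0 1]
T2·T1 = [1 0 0 0; 0 1 0 0; 0 0 1 0; 0 0 0 1]
T3·…·T1 = [1 0 0 0; -1 1 0 0; 0 0 1 0; 0 0 0 1]
T4·…·T1 = [-17/25 24/25 0 0; -31/25 7/25 0 0; 0 0 1 0; 0 0 0 1]

T = [-17/25 24/25 0 0; -31/25 7/25 0 0; 0 0 1 0; 0 0 0 1]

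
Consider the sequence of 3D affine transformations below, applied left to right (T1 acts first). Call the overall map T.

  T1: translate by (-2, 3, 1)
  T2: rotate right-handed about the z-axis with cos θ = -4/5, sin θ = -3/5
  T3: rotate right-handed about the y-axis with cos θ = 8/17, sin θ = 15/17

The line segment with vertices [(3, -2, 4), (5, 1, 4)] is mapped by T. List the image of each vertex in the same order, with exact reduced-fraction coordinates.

T1 translate by (-2, 3, 1): (3, -2, 4) → (1, 1, 5); (5, 1, 4) → (3, 4, 5)
T2 rotate right-handed about the z-axis with cos θ = -4/5, sin θ = -3/5: (1, 1, 5) → (-1/5, -7/5, 5); (3, 4, 5) → (0, -5, 5)
T3 rotate right-handed about the y-axis with cos θ = 8/17, sin θ = 15/17: (-1/5, -7/5, 5) → (367/85, -7/5, 43/17); (0, -5, 5) → (75/17, -5, 40/17)

image vertices: (367/85, -7/5, 43/17), (75/17, -5, 40/17)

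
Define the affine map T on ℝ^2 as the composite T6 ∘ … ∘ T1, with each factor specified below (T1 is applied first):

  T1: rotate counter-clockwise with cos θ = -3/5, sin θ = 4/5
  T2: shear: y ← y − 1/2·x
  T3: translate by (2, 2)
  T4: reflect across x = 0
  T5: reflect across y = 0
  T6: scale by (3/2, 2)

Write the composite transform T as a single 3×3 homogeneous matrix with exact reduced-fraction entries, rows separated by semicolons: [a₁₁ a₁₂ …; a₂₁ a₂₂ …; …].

T1 = [-3/5 -4/5 0; 4/5 -3/5 0; 0 0 1]
T2·T1 = [-3/5 -4/5 0; 11/10 -1/5 0; 0 0 1]
T3·…·T1 = [-3/5 -4/5 2; 11/10 -1/5 2; 0 0 1]
T4·…·T1 = [3/5 4/5 -2; 11/10 -1/5 2; 0 0 1]
T5·…·T1 = [3/5 4/5 -2; -11/10 1/5 -2; 0 0 1]
T6·…·T1 = [9/10 6/5 -3; -11/5 2/5 -4; 0 0 1]

T = [9/10 6/5 -3; -11/5 2/5 -4; 0 0 1]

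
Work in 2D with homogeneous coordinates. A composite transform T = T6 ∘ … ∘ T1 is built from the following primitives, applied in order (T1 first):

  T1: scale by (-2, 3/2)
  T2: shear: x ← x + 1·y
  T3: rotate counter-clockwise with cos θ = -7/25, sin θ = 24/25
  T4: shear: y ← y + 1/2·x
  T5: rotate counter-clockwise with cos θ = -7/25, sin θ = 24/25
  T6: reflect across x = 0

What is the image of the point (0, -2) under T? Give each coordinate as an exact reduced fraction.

T(p) = (543/625, 4527/1250)

T1 scale by (-2, 3/2): (0, -2) → (0, -3)
T2 shear: x ← x + 1·y: (0, -3) → (-3, -3)
T3 rotate counter-clockwise with cos θ = -7/25, sin θ = 24/25: (-3, -3) → (93/25, -51/25)
T4 shear: y ← y + 1/2·x: (93/25, -51/25) → (93/25, -9/50)
T5 rotate counter-clockwise with cos θ = -7/25, sin θ = 24/25: (93/25, -9/50) → (-543/625, 4527/1250)
T6 reflect across x = 0: (-543/625, 4527/1250) → (543/625, 4527/1250)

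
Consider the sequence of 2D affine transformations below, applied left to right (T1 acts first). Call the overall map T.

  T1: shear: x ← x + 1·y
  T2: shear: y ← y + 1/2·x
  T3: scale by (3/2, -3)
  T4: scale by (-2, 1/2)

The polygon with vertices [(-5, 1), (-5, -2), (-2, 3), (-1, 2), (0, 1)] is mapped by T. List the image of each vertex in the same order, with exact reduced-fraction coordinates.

T1 shear: x ← x + 1·y: (-5, 1) → (-4, 1); (-5, -2) → (-7, -2); (-2, 3) → (1, 3); (-1, 2) → (1, 2); (0, 1) → (1, 1)
T2 shear: y ← y + 1/2·x: (-4, 1) → (-4, -1); (-7, -2) → (-7, -11/2); (1, 3) → (1, 7/2); (1, 2) → (1, 5/2); (1, 1) → (1, 3/2)
T3 scale by (3/2, -3): (-4, -1) → (-6, 3); (-7, -11/2) → (-21/2, 33/2); (1, 7/2) → (3/2, -21/2); (1, 5/2) → (3/2, -15/2); (1, 3/2) → (3/2, -9/2)
T4 scale by (-2, 1/2): (-6, 3) → (12, 3/2); (-21/2, 33/2) → (21, 33/4); (3/2, -21/2) → (-3, -21/4); (3/2, -15/2) → (-3, -15/4); (3/2, -9/2) → (-3, -9/4)

image vertices: (12, 3/2), (21, 33/4), (-3, -21/4), (-3, -15/4), (-3, -9/4)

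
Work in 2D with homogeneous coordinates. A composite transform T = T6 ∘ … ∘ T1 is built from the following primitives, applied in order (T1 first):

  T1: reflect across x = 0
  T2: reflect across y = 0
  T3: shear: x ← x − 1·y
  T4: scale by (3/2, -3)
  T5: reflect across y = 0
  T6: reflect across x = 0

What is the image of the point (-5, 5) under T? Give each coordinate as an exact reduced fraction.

T(p) = (-15, -15)

T1 reflect across x = 0: (-5, 5) → (5, 5)
T2 reflect across y = 0: (5, 5) → (5, -5)
T3 shear: x ← x − 1·y: (5, -5) → (10, -5)
T4 scale by (3/2, -3): (10, -5) → (15, 15)
T5 reflect across y = 0: (15, 15) → (15, -15)
T6 reflect across x = 0: (15, -15) → (-15, -15)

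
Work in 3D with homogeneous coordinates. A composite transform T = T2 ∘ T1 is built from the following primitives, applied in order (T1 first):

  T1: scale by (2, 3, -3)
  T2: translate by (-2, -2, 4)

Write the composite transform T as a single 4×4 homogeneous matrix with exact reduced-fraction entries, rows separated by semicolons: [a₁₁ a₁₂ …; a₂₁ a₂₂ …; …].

T1 = [2 0 0 0; 0 3 0 0; 0 0 -3 0; 0 0 0 1]
T2·T1 = [2 0 0 -2; 0 3 0 -2; 0 0 -3 4; 0 0 0 1]

T = [2 0 0 -2; 0 3 0 -2; 0 0 -3 4; 0 0 0 1]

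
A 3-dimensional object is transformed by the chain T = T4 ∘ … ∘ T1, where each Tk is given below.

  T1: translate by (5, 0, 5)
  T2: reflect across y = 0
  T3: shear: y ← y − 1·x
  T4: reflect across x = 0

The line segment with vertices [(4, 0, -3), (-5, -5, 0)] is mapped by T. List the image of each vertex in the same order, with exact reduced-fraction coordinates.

image vertices: (-9, -9, 2), (0, 5, 5)

T1 translate by (5, 0, 5): (4, 0, -3) → (9, 0, 2); (-5, -5, 0) → (0, -5, 5)
T2 reflect across y = 0: (9, 0, 2) → (9, 0, 2); (0, -5, 5) → (0, 5, 5)
T3 shear: y ← y − 1·x: (9, 0, 2) → (9, -9, 2); (0, 5, 5) → (0, 5, 5)
T4 reflect across x = 0: (9, -9, 2) → (-9, -9, 2); (0, 5, 5) → (0, 5, 5)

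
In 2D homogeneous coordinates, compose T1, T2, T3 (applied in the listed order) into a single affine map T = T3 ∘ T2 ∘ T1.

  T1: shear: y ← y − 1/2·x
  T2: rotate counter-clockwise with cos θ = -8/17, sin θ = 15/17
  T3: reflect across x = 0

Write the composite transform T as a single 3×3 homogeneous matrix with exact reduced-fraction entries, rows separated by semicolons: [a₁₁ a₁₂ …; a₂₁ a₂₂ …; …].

T = [1/34 15/17 0; 19/17 -8/17 0; 0 0 1]

T1 = [1 0 0; -1/2 1 0; 0 0 1]
T2·T1 = [-1/34 -15/17 0; 19/17 -8/17 0; 0 0 1]
T3·…·T1 = [1/34 15/17 0; 19/17 -8/17 0; 0 0 1]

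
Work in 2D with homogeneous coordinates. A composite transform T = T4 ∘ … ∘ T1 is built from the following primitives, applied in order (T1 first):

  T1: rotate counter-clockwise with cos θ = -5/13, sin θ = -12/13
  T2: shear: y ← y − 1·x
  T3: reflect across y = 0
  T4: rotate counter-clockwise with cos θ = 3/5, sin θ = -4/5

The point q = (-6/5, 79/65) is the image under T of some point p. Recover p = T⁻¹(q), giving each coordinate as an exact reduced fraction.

T1 = [-5/13 12/13 0; -12/13 -5/13 0; 0 0 1]
T2·T1 = [-5/13 12/13 0; -7/13 -17/13 0; 0 0 1]
T3·…·T1 = [-5/13 12/13 0; 7/13 17/13 0; 0 0 1]
T4·…·T1 = [1/5 8/5 0; 41/65 3/65 0; 0 0 1]
det M = -1; M⁻¹ = [-3/65 8/5 0; 41/65 -1/5 0; 0 0 1]
M⁻¹ · (-6/5, 79/65)ᵀ = (2, -1)ᵀ

p = (2, -1)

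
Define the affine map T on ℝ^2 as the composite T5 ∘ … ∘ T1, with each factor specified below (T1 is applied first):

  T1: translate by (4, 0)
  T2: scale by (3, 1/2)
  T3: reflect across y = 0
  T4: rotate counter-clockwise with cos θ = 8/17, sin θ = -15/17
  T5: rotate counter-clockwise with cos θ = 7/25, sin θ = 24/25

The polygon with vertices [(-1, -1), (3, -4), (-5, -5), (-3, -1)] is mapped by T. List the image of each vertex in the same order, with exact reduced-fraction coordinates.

image vertices: (7401/850, 991/425), (8562/425, 2659/425), (-2931/850, 779/425), (2409/850, 469/425)

T1 translate by (4, 0): (-1, -1) → (3, -1); (3, -4) → (7, -4); (-5, -5) → (-1, -5); (-3, -1) → (1, -1)
T2 scale by (3, 1/2): (3, -1) → (9, -1/2); (7, -4) → (21, -2); (-1, -5) → (-3, -5/2); (1, -1) → (3, -1/2)
T3 reflect across y = 0: (9, -1/2) → (9, 1/2); (21, -2) → (21, 2); (-3, -5/2) → (-3, 5/2); (3, -1/2) → (3, 1/2)
T4 rotate counter-clockwise with cos θ = 8/17, sin θ = -15/17: (9, 1/2) → (159/34, -131/17); (21, 2) → (198/17, -299/17); (-3, 5/2) → (27/34, 65/17); (3, 1/2) → (63/34, -41/17)
T5 rotate counter-clockwise with cos θ = 7/25, sin θ = 24/25: (159/34, -131/17) → (7401/850, 991/425); (198/17, -299/17) → (8562/425, 2659/425); (27/34, 65/17) → (-2931/850, 779/425); (63/34, -41/17) → (2409/850, 469/425)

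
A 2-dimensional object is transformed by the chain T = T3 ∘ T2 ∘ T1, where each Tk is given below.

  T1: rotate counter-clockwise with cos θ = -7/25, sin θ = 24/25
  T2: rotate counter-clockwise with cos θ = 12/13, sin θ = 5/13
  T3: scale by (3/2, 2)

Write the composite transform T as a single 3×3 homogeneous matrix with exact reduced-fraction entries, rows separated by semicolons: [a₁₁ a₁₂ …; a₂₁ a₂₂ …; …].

T1 = [-7/25 -24/25 0; 24/25 -7/25 0; 0 0 1]
T2·T1 = [-204/325 -253/325 0; 253/325 -204/325 0; 0 0 1]
T3·…·T1 = [-306/325 -759/650 0; 506/325 -408/325 0; 0 0 1]

T = [-306/325 -759/650 0; 506/325 -408/325 0; 0 0 1]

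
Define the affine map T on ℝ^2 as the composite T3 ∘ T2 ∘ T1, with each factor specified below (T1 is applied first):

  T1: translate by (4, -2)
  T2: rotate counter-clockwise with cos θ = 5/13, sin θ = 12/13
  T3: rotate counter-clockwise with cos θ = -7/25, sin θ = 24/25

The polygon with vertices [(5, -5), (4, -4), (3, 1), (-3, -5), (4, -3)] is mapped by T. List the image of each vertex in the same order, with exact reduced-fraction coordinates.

image vertices: (-531/65, 517/65), (-2368/325, 2226/325), (-89/13, 23/13), (-71/325, 2297/325), (-2404/325, 1903/325)

T1 translate by (4, -2): (5, -5) → (9, -7); (4, -4) → (8, -6); (3, 1) → (7, -1); (-3, -5) → (1, -7); (4, -3) → (8, -5)
T2 rotate counter-clockwise with cos θ = 5/13, sin θ = 12/13: (9, -7) → (129/13, 73/13); (8, -6) → (112/13, 66/13); (7, -1) → (47/13, 79/13); (1, -7) → (89/13, -23/13); (8, -5) → (100/13, 71/13)
T3 rotate counter-clockwise with cos θ = -7/25, sin θ = 24/25: (129/13, 73/13) → (-531/65, 517/65); (112/13, 66/13) → (-2368/325, 2226/325); (47/13, 79/13) → (-89/13, 23/13); (89/13, -23/13) → (-71/325, 2297/325); (100/13, 71/13) → (-2404/325, 1903/325)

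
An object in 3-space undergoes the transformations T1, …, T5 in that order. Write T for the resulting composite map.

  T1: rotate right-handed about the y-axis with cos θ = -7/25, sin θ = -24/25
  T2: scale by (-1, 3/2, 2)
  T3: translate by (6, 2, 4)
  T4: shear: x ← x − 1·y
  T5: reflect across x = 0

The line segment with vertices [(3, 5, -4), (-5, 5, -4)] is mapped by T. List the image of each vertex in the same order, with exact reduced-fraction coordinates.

image vertices: (13/2, 19/2, 12), (437/50, 19/2, -84/25)

T1 rotate right-handed about the y-axis with cos θ = -7/25, sin θ = -24/25: (3, 5, -4) → (3, 5, 4); (-5, 5, -4) → (131/25, 5, -92/25)
T2 scale by (-1, 3/2, 2): (3, 5, 4) → (-3, 15/2, 8); (131/25, 5, -92/25) → (-131/25, 15/2, -184/25)
T3 translate by (6, 2, 4): (-3, 15/2, 8) → (3, 19/2, 12); (-131/25, 15/2, -184/25) → (19/25, 19/2, -84/25)
T4 shear: x ← x − 1·y: (3, 19/2, 12) → (-13/2, 19/2, 12); (19/25, 19/2, -84/25) → (-437/50, 19/2, -84/25)
T5 reflect across x = 0: (-13/2, 19/2, 12) → (13/2, 19/2, 12); (-437/50, 19/2, -84/25) → (437/50, 19/2, -84/25)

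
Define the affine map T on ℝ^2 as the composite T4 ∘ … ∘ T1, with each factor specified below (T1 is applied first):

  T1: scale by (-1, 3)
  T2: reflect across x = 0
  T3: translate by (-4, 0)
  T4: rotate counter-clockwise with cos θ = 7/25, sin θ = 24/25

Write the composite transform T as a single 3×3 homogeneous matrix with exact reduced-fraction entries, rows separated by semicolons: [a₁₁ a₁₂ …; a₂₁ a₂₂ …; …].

T = [7/25 -72/25 -28/25; 24/25 21/25 -96/25; 0 0 1]

T1 = [-1 0 0; 0 3 0; 0 0 1]
T2·T1 = [1 0 0; 0 3 0; 0 0 1]
T3·…·T1 = [1 0 -4; 0 3 0; 0 0 1]
T4·…·T1 = [7/25 -72/25 -28/25; 24/25 21/25 -96/25; 0 0 1]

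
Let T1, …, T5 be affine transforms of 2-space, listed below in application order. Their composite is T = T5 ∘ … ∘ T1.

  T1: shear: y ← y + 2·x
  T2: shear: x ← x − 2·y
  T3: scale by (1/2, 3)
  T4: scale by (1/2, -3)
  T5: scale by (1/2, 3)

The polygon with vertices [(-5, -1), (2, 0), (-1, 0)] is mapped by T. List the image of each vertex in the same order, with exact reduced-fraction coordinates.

T1 shear: y ← y + 2·x: (-5, -1) → (-5, -11); (2, 0) → (2, 4); (-1, 0) → (-1, -2)
T2 shear: x ← x − 2·y: (-5, -11) → (17, -11); (2, 4) → (-6, 4); (-1, -2) → (3, -2)
T3 scale by (1/2, 3): (17, -11) → (17/2, -33); (-6, 4) → (-3, 12); (3, -2) → (3/2, -6)
T4 scale by (1/2, -3): (17/2, -33) → (17/4, 99); (-3, 12) → (-3/2, -36); (3/2, -6) → (3/4, 18)
T5 scale by (1/2, 3): (17/4, 99) → (17/8, 297); (-3/2, -36) → (-3/4, -108); (3/4, 18) → (3/8, 54)

image vertices: (17/8, 297), (-3/4, -108), (3/8, 54)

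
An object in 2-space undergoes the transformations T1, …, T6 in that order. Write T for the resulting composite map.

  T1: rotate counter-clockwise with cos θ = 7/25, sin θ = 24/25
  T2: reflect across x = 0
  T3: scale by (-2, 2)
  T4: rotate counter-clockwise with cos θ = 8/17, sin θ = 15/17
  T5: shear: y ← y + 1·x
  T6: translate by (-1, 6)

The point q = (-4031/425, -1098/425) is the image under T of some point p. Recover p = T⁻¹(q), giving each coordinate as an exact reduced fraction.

p = (3, 3)

T1 = [7/25 -24/25 0; 24/25 7/25 0; 0 0 1]
T2·T1 = [-7/25 24/25 0; 24/25 7/25 0; 0 0 1]
T3·…·T1 = [14/25 -48/25 0; 48/25 14/25 0; 0 0 1]
T4·…·T1 = [-608/425 -594/425 0; 594/425 -608/425 0; 0 0 1]
T5·…·T1 = [-608/425 -594/425 0; -14/425 -1202/425 0; 0 0 1]
T6·…·T1 = [-608/425 -594/425 -1; -14/425 -1202/425 6; 0 0 1]
det M = 4; M⁻¹ = [-601/850 297/850 -2383/850; 7/850 -152/425 1831/850; 0 0 1]
M⁻¹ · (-4031/425, -1098/425)ᵀ = (3, 3)ᵀ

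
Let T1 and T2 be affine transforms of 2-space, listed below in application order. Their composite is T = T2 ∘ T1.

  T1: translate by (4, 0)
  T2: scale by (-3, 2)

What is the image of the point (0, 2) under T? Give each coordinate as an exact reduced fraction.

T1 translate by (4, 0): (0, 2) → (4, 2)
T2 scale by (-3, 2): (4, 2) → (-12, 4)

T(p) = (-12, 4)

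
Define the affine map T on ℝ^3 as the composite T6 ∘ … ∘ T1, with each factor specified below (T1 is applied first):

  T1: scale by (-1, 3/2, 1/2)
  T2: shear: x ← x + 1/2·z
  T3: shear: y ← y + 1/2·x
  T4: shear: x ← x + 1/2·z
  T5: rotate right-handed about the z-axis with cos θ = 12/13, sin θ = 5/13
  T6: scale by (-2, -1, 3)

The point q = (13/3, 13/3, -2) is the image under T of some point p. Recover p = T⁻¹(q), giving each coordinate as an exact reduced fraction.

p = (3, -1, -4/3)

T1 = [-1 0 0 0; 0 3/2 0 0; 0 0 1/2 0; 0 0 0 1]
T2·T1 = [-1 0 1/4 0; 0 3/2 0 0; 0 0 1/2 0; 0 0 0 1]
T3·…·T1 = [-1 0 1/4 0; -1/2 3/2 1/8 0; 0 0 1/2 0; 0 0 0 1]
T4·…·T1 = [-1 0 1/2 0; -1/2 3/2 1/8 0; 0 0 1/2 0; 0 0 0 1]
T5·…·T1 = [-19/26 -15/26 43/104 0; -11/13 18/13 4/13 0; 0 0 1/2 0; 0 0 0 1]
T6·…·T1 = [19/13 15/13 -43/52 0; 11/13 -18/13 -4/13 0; 0 0 3/2 0; 0 0 0 1]
det M = -9/2; M⁻¹ = [6/13 5/13 1/3 0; 11/39 -19/39 1/18 0; 0 0 2/3 0; 0 0 0 1]
M⁻¹ · (13/3, 13/3, -2)ᵀ = (3, -1, -4/3)ᵀ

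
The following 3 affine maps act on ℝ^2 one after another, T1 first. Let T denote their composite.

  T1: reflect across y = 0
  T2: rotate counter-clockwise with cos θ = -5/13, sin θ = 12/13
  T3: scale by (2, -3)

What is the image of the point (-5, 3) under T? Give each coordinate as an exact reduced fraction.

T1 reflect across y = 0: (-5, 3) → (-5, -3)
T2 rotate counter-clockwise with cos θ = -5/13, sin θ = 12/13: (-5, -3) → (61/13, -45/13)
T3 scale by (2, -3): (61/13, -45/13) → (122/13, 135/13)

T(p) = (122/13, 135/13)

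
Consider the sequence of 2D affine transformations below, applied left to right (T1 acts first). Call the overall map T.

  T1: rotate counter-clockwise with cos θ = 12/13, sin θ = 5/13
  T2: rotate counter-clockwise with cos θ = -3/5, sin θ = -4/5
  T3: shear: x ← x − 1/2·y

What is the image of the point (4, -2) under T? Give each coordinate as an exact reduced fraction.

T1 rotate counter-clockwise with cos θ = 12/13, sin θ = 5/13: (4, -2) → (58/13, -4/13)
T2 rotate counter-clockwise with cos θ = -3/5, sin θ = -4/5: (58/13, -4/13) → (-38/13, -44/13)
T3 shear: x ← x − 1/2·y: (-38/13, -44/13) → (-16/13, -44/13)

T(p) = (-16/13, -44/13)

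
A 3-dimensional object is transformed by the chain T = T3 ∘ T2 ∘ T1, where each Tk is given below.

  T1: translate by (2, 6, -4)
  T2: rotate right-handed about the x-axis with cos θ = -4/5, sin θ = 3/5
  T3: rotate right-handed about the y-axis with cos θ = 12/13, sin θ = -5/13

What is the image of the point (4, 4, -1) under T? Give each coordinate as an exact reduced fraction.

T1 translate by (2, 6, -4): (4, 4, -1) → (6, 10, -5)
T2 rotate right-handed about the x-axis with cos θ = -4/5, sin θ = 3/5: (6, 10, -5) → (6, -5, 10)
T3 rotate right-handed about the y-axis with cos θ = 12/13, sin θ = -5/13: (6, -5, 10) → (22/13, -5, 150/13)

T(p) = (22/13, -5, 150/13)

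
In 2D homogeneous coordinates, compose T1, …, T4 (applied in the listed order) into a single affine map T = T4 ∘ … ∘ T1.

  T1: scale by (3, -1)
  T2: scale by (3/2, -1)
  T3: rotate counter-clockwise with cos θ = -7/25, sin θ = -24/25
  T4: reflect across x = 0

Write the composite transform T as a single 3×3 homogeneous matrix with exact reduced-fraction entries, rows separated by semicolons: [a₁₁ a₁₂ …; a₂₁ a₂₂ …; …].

T1 = [3 0 0; 0 -1 0; 0 0 1]
T2·T1 = [9/2 0 0; 0 1 0; 0 0 1]
T3·…·T1 = [-63/50 24/25 0; -108/25 -7/25 0; 0 0 1]
T4·…·T1 = [63/50 -24/25 0; -108/25 -7/25 0; 0 0 1]

T = [63/50 -24/25 0; -108/25 -7/25 0; 0 0 1]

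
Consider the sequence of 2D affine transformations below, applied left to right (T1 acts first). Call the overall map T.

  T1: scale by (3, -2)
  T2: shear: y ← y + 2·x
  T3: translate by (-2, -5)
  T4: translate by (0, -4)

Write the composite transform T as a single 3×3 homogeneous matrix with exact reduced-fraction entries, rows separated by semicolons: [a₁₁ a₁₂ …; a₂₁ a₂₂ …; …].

T = [3 0 -2; 6 -2 -9; 0 0 1]

T1 = [3 0 0; 0 -2 0; 0 0 1]
T2·T1 = [3 0 0; 6 -2 0; 0 0 1]
T3·…·T1 = [3 0 -2; 6 -2 -5; 0 0 1]
T4·…·T1 = [3 0 -2; 6 -2 -9; 0 0 1]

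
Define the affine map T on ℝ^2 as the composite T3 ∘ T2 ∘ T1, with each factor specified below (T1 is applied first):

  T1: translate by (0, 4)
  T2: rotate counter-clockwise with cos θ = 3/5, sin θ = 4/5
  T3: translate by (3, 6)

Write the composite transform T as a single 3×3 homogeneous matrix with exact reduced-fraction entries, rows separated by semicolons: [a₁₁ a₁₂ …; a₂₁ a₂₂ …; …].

T1 = [1 0 0; 0 1 4; 0 0 1]
T2·T1 = [3/5 -4/5 -16/5; 4/5 3/5 12/5; 0 0 1]
T3·…·T1 = [3/5 -4/5 -1/5; 4/5 3/5 42/5; 0 0 1]

T = [3/5 -4/5 -1/5; 4/5 3/5 42/5; 0 0 1]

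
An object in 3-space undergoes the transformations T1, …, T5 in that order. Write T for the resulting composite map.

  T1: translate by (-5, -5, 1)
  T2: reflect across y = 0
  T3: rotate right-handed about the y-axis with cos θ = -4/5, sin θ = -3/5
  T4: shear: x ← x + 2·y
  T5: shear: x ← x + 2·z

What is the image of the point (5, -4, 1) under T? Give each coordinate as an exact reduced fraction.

T(p) = (68/5, 9, -8/5)

T1 translate by (-5, -5, 1): (5, -4, 1) → (0, -9, 2)
T2 reflect across y = 0: (0, -9, 2) → (0, 9, 2)
T3 rotate right-handed about the y-axis with cos θ = -4/5, sin θ = -3/5: (0, 9, 2) → (-6/5, 9, -8/5)
T4 shear: x ← x + 2·y: (-6/5, 9, -8/5) → (84/5, 9, -8/5)
T5 shear: x ← x + 2·z: (84/5, 9, -8/5) → (68/5, 9, -8/5)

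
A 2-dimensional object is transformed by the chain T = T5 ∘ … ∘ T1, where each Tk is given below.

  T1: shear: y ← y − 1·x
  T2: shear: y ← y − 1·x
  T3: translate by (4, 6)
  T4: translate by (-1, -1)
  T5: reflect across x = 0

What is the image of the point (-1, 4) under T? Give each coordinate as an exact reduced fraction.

T(p) = (-2, 11)

T1 shear: y ← y − 1·x: (-1, 4) → (-1, 5)
T2 shear: y ← y − 1·x: (-1, 5) → (-1, 6)
T3 translate by (4, 6): (-1, 6) → (3, 12)
T4 translate by (-1, -1): (3, 12) → (2, 11)
T5 reflect across x = 0: (2, 11) → (-2, 11)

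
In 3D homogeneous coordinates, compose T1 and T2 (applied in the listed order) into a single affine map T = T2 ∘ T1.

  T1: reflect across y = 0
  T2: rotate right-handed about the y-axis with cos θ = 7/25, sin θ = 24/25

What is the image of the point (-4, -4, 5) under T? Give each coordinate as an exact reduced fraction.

T(p) = (92/25, 4, 131/25)

T1 reflect across y = 0: (-4, -4, 5) → (-4, 4, 5)
T2 rotate right-handed about the y-axis with cos θ = 7/25, sin θ = 24/25: (-4, 4, 5) → (92/25, 4, 131/25)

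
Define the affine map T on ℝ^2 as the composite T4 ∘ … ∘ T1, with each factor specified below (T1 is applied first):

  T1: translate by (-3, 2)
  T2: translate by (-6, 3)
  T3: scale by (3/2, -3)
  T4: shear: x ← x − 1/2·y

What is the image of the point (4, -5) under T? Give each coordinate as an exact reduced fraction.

T1 translate by (-3, 2): (4, -5) → (1, -3)
T2 translate by (-6, 3): (1, -3) → (-5, 0)
T3 scale by (3/2, -3): (-5, 0) → (-15/2, 0)
T4 shear: x ← x − 1/2·y: (-15/2, 0) → (-15/2, 0)

T(p) = (-15/2, 0)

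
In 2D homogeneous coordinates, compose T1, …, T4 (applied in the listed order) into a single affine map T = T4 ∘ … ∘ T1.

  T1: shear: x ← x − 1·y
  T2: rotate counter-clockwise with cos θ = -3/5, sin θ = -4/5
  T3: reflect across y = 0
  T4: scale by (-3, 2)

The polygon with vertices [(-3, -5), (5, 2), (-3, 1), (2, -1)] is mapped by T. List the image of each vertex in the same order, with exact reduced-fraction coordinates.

image vertices: (78/5, -14/5), (3/5, 36/5), (-48/5, -26/5), (39/5, 18/5)

T1 shear: x ← x − 1·y: (-3, -5) → (2, -5); (5, 2) → (3, 2); (-3, 1) → (-4, 1); (2, -1) → (3, -1)
T2 rotate counter-clockwise with cos θ = -3/5, sin θ = -4/5: (2, -5) → (-26/5, 7/5); (3, 2) → (-1/5, -18/5); (-4, 1) → (16/5, 13/5); (3, -1) → (-13/5, -9/5)
T3 reflect across y = 0: (-26/5, 7/5) → (-26/5, -7/5); (-1/5, -18/5) → (-1/5, 18/5); (16/5, 13/5) → (16/5, -13/5); (-13/5, -9/5) → (-13/5, 9/5)
T4 scale by (-3, 2): (-26/5, -7/5) → (78/5, -14/5); (-1/5, 18/5) → (3/5, 36/5); (16/5, -13/5) → (-48/5, -26/5); (-13/5, 9/5) → (39/5, 18/5)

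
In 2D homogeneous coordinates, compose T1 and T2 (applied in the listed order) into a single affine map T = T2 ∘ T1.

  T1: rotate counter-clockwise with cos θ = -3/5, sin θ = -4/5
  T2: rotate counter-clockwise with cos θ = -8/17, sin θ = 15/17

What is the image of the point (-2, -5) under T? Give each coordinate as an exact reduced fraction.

T(p) = (-233/85, -394/85)

T1 rotate counter-clockwise with cos θ = -3/5, sin θ = -4/5: (-2, -5) → (-14/5, 23/5)
T2 rotate counter-clockwise with cos θ = -8/17, sin θ = 15/17: (-14/5, 23/5) → (-233/85, -394/85)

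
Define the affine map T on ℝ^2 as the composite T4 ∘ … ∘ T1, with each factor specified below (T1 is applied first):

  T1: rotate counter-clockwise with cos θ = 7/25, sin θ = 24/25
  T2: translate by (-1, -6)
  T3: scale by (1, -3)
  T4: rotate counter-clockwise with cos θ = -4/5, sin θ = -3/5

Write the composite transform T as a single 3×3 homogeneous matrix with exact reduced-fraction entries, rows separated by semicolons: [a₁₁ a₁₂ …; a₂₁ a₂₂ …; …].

T1 = [7/25 -24/25 0; 24/25 7/25 0; 0 0 1]
T2·T1 = [7/25 -24/25 -1; 24/25 7/25 -6; 0 0 1]
T3·…·T1 = [7/25 -24/25 -1; -72/25 -21/25 18; 0 0 1]
T4·…·T1 = [-244/125 33/125 58/5; 267/125 156/125 -69/5; 0 0 1]

T = [-244/125 33/125 58/5; 267/125 156/125 -69/5; 0 0 1]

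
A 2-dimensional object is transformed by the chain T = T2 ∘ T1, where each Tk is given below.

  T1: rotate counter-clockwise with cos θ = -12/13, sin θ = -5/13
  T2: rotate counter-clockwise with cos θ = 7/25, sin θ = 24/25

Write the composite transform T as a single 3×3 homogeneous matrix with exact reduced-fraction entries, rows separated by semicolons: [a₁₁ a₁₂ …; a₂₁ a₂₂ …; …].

T = [36/325 323/325 0; -323/325 36/325 0; 0 0 1]

T1 = [-12/13 5/13 0; -5/13 -12/13 0; 0 0 1]
T2·T1 = [36/325 323/325 0; -323/325 36/325 0; 0 0 1]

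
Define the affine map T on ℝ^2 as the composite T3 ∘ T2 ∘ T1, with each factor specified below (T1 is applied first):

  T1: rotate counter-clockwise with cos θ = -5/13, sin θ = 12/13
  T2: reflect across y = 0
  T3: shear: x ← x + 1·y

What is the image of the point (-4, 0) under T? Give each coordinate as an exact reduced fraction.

T1 rotate counter-clockwise with cos θ = -5/13, sin θ = 12/13: (-4, 0) → (20/13, -48/13)
T2 reflect across y = 0: (20/13, -48/13) → (20/13, 48/13)
T3 shear: x ← x + 1·y: (20/13, 48/13) → (68/13, 48/13)

T(p) = (68/13, 48/13)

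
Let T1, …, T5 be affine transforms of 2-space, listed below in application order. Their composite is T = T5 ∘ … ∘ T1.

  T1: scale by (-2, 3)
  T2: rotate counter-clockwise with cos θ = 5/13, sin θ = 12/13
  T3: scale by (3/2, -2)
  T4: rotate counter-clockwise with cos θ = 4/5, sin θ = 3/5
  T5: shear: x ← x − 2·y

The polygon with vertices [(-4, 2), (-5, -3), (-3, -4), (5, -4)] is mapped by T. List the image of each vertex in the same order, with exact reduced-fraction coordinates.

image vertices: (2868/65, -1152/65), (1176/65, 111/65), (-258/65, 687/65), (-4242/65, 1863/65)

T1 scale by (-2, 3): (-4, 2) → (8, 6); (-5, -3) → (10, -9); (-3, -4) → (6, -12); (5, -4) → (-10, -12)
T2 rotate counter-clockwise with cos θ = 5/13, sin θ = 12/13: (8, 6) → (-32/13, 126/13); (10, -9) → (158/13, 75/13); (6, -12) → (174/13, 12/13); (-10, -12) → (94/13, -180/13)
T3 scale by (3/2, -2): (-32/13, 126/13) → (-48/13, -252/13); (158/13, 75/13) → (237/13, -150/13); (174/13, 12/13) → (261/13, -24/13); (94/13, -180/13) → (141/13, 360/13)
T4 rotate counter-clockwise with cos θ = 4/5, sin θ = 3/5: (-48/13, -252/13) → (564/65, -1152/65); (237/13, -150/13) → (1398/65, 111/65); (261/13, -24/13) → (1116/65, 687/65); (141/13, 360/13) → (-516/65, 1863/65)
T5 shear: x ← x − 2·y: (564/65, -1152/65) → (2868/65, -1152/65); (1398/65, 111/65) → (1176/65, 111/65); (1116/65, 687/65) → (-258/65, 687/65); (-516/65, 1863/65) → (-4242/65, 1863/65)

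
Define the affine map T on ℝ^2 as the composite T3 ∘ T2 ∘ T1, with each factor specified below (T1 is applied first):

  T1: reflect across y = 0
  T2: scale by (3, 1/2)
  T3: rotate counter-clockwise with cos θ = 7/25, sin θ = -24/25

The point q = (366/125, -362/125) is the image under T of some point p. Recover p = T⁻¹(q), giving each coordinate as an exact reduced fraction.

T1 = [1 0 0; 0 -1 0; 0 0 1]
T2·T1 = [3 0 0; 0 -1/2 0; 0 0 1]
T3·…·T1 = [21/25 -12/25 0; -72/25 -7/50 0; 0 0 1]
det M = -3/2; M⁻¹ = [7/75 -8/25 0; -48/25 -14/25 0; 0 0 1]
M⁻¹ · (366/125, -362/125)ᵀ = (6/5, -4)ᵀ

p = (6/5, -4)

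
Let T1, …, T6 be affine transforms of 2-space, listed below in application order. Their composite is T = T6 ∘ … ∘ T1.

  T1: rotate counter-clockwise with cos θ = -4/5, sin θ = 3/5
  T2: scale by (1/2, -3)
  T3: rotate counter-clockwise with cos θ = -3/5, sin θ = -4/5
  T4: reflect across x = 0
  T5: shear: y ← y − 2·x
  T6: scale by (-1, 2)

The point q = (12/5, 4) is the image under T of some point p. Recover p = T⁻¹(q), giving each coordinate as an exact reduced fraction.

p = (-2, 0)

T1 = [-4/5 -3/5 0; 3/5 -4/5 0; 0 0 1]
T2·T1 = [-2/5 -3/10 0; -9/5 12/5 0; 0 0 1]
T3·…·T1 = [-6/5 21/10 0; 7/5 -6/5 0; 0 0 1]
T4·…·T1 = [6/5 -21/10 0; 7/5 -6/5 0; 0 0 1]
T5·…·T1 = [6/5 -21/10 0; -1 3 0; 0 0 1]
T6·…·T1 = [-6/5 21/10 0; -2 6 0; 0 0 1]
det M = -3; M⁻¹ = [-2 7/10 0; -2/3 2/5 0; 0 0 1]
M⁻¹ · (12/5, 4)ᵀ = (-2, 0)ᵀ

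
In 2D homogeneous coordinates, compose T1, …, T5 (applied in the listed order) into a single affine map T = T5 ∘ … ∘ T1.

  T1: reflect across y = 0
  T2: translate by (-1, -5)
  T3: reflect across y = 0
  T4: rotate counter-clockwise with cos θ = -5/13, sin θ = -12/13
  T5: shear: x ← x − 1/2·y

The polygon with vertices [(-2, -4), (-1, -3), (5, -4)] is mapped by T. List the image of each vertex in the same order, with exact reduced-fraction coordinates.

image vertices: (23/26, 31/13), (27/13, 14/13), (37/26, -53/13)

T1 reflect across y = 0: (-2, -4) → (-2, 4); (-1, -3) → (-1, 3); (5, -4) → (5, 4)
T2 translate by (-1, -5): (-2, 4) → (-3, -1); (-1, 3) → (-2, -2); (5, 4) → (4, -1)
T3 reflect across y = 0: (-3, -1) → (-3, 1); (-2, -2) → (-2, 2); (4, -1) → (4, 1)
T4 rotate counter-clockwise with cos θ = -5/13, sin θ = -12/13: (-3, 1) → (27/13, 31/13); (-2, 2) → (34/13, 14/13); (4, 1) → (-8/13, -53/13)
T5 shear: x ← x − 1/2·y: (27/13, 31/13) → (23/26, 31/13); (34/13, 14/13) → (27/13, 14/13); (-8/13, -53/13) → (37/26, -53/13)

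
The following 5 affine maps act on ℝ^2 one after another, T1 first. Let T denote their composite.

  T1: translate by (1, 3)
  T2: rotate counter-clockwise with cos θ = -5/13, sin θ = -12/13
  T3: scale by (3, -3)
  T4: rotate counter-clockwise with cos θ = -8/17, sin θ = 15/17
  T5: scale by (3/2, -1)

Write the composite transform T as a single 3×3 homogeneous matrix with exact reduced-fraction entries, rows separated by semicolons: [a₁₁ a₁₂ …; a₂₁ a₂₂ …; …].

T = [-630/221 -1539/442 -5877/442; 513/221 -420/221 -747/221; 0 0 1]

T1 = [1 0 1; 0 1 3; 0 0 1]
T2·T1 = [-5/13 12/13 31/13; -12/13 -5/13 -27/13; 0 0 1]
T3·…·T1 = [-15/13 36/13 93/13; 36/13 15/13 81/13; 0 0 1]
T4·…·T1 = [-420/221 -513/221 -1959/221; -513/221 420/221 747/221; 0 0 1]
T5·…·T1 = [-630/221 -1539/442 -5877/442; 513/221 -420/221 -747/221; 0 0 1]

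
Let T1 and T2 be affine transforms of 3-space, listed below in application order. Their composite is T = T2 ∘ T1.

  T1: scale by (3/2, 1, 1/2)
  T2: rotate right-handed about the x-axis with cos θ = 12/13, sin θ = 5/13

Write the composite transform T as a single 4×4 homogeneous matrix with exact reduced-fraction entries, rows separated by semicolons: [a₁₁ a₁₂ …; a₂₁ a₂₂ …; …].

T1 = [3/2 0 0 0; 0 1 0 0; 0 0 1/2 0; 0 0 0 1]
T2·T1 = [3/2 0 0 0; 0 12/13 -5/26 0; 0 5/13 6/13 0; 0 0 0 1]

T = [3/2 0 0 0; 0 12/13 -5/26 0; 0 5/13 6/13 0; 0 0 0 1]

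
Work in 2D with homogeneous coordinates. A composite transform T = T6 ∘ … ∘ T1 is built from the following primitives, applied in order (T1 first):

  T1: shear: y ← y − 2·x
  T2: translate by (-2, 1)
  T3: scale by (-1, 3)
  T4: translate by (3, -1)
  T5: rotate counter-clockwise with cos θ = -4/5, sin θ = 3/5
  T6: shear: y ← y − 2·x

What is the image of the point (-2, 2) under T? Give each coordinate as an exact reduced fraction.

T(p) = (-88/5, 117/5)

T1 shear: y ← y − 2·x: (-2, 2) → (-2, 6)
T2 translate by (-2, 1): (-2, 6) → (-4, 7)
T3 scale by (-1, 3): (-4, 7) → (4, 21)
T4 translate by (3, -1): (4, 21) → (7, 20)
T5 rotate counter-clockwise with cos θ = -4/5, sin θ = 3/5: (7, 20) → (-88/5, -59/5)
T6 shear: y ← y − 2·x: (-88/5, -59/5) → (-88/5, 117/5)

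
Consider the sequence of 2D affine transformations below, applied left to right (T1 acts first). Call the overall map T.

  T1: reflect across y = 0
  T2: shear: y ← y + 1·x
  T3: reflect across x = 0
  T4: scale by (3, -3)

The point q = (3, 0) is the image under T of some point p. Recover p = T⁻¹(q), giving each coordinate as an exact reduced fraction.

p = (-1, -1)

T1 = [1 0 0; 0 -1 0; 0 0 1]
T2·T1 = [1 0 0; 1 -1 0; 0 0 1]
T3·…·T1 = [-1 0 0; 1 -1 0; 0 0 1]
T4·…·T1 = [-3 0 0; -3 3 0; 0 0 1]
det M = -9; M⁻¹ = [-1/3 0 0; -1/3 1/3 0; 0 0 1]
M⁻¹ · (3, 0)ᵀ = (-1, -1)ᵀ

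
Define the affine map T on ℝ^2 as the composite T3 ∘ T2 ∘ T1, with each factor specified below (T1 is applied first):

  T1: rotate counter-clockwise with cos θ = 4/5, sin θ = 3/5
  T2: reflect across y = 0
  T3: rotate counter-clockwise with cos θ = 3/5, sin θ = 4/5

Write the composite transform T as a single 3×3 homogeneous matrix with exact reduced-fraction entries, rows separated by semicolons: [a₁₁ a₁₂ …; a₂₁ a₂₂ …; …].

T = [24/25 7/25 0; 7/25 -24/25 0; 0 0 1]

T1 = [4/5 -3/5 0; 3/5 4/5 0; 0 0 1]
T2·T1 = [4/5 -3/5 0; -3/5 -4/5 0; 0 0 1]
T3·…·T1 = [24/25 7/25 0; 7/25 -24/25 0; 0 0 1]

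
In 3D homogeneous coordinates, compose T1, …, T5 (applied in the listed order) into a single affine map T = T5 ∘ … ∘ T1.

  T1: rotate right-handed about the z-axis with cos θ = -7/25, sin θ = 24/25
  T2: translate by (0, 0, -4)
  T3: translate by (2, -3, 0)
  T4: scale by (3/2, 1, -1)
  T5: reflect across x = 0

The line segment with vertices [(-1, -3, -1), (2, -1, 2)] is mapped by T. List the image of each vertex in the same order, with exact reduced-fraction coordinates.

image vertices: (-387/50, -78/25, 5), (-18/5, -4/5, 2)

T1 rotate right-handed about the z-axis with cos θ = -7/25, sin θ = 24/25: (-1, -3, -1) → (79/25, -3/25, -1); (2, -1, 2) → (2/5, 11/5, 2)
T2 translate by (0, 0, -4): (79/25, -3/25, -1) → (79/25, -3/25, -5); (2/5, 11/5, 2) → (2/5, 11/5, -2)
T3 translate by (2, -3, 0): (79/25, -3/25, -5) → (129/25, -78/25, -5); (2/5, 11/5, -2) → (12/5, -4/5, -2)
T4 scale by (3/2, 1, -1): (129/25, -78/25, -5) → (387/50, -78/25, 5); (12/5, -4/5, -2) → (18/5, -4/5, 2)
T5 reflect across x = 0: (387/50, -78/25, 5) → (-387/50, -78/25, 5); (18/5, -4/5, 2) → (-18/5, -4/5, 2)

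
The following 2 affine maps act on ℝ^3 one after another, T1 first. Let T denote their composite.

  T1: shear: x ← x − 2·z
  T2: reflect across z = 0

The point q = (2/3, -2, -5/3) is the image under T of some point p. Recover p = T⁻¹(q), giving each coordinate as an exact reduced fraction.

T1 = [1 0 -2 0; 0 1 0 0; 0 0 1 0; 0 0 0 1]
T2·T1 = [1 0 -2 0; 0 1 0 0; 0 0 -1 0; 0 0 0 1]
det M = -1; M⁻¹ = [1 0 -2 0; 0 1 0 0; 0 0 -1 0; 0 0 0 1]
M⁻¹ · (2/3, -2, -5/3)ᵀ = (4, -2, 5/3)ᵀ

p = (4, -2, 5/3)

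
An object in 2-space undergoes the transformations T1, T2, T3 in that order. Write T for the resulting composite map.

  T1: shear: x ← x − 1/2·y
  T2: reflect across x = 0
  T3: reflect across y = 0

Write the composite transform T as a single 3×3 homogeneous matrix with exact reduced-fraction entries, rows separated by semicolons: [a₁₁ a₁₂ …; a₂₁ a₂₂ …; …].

T = [-1 1/2 0; 0 -1 0; 0 0 1]

T1 = [1 -1/2 0; 0 1 0; 0 0 1]
T2·T1 = [-1 1/2 0; 0 1 0; 0 0 1]
T3·…·T1 = [-1 1/2 0; 0 -1 0; 0 0 1]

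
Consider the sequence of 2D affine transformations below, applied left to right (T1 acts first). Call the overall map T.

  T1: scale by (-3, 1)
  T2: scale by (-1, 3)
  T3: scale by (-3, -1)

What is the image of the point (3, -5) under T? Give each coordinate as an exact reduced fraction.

T(p) = (-27, 15)

T1 scale by (-3, 1): (3, -5) → (-9, -5)
T2 scale by (-1, 3): (-9, -5) → (9, -15)
T3 scale by (-3, -1): (9, -15) → (-27, 15)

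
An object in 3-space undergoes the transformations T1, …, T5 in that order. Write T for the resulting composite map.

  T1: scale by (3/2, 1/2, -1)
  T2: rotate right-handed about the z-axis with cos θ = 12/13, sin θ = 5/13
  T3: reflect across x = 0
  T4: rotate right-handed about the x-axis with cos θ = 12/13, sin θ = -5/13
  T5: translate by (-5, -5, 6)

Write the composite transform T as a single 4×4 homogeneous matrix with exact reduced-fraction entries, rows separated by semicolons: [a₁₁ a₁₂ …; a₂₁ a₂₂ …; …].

T = [-18/13 5/26 0 -5; 90/169 72/169 -5/13 -5; -75/338 -30/169 -12/13 6; 0 0 0 1]

T1 = [3/2 0 0 0; 0 1/2 0 0; 0 0 -1 0; 0 0 0 1]
T2·T1 = [18/13 -5/26 0 0; 15/26 6/13 0 0; 0 0 -1 0; 0 0 0 1]
T3·…·T1 = [-18/13 5/26 0 0; 15/26 6/13 0 0; 0 0 -1 0; 0 0 0 1]
T4·…·T1 = [-18/13 5/26 0 0; 90/169 72/169 -5/13 0; -75/338 -30/169 -12/13 0; 0 0 0 1]
T5·…·T1 = [-18/13 5/26 0 -5; 90/169 72/169 -5/13 -5; -75/338 -30/169 -12/13 6; 0 0 0 1]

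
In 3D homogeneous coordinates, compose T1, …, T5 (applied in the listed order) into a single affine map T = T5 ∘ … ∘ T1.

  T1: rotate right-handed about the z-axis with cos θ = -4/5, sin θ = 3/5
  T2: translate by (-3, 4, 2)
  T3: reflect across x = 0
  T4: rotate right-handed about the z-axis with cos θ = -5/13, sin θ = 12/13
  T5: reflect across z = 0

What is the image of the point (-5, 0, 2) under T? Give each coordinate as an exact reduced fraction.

T1 rotate right-handed about the z-axis with cos θ = -4/5, sin θ = 3/5: (-5, 0, 2) → (4, -3, 2)
T2 translate by (-3, 4, 2): (4, -3, 2) → (1, 1, 4)
T3 reflect across x = 0: (1, 1, 4) → (-1, 1, 4)
T4 rotate right-handed about the z-axis with cos θ = -5/13, sin θ = 12/13: (-1, 1, 4) → (-7/13, -17/13, 4)
T5 reflect across z = 0: (-7/13, -17/13, 4) → (-7/13, -17/13, -4)

T(p) = (-7/13, -17/13, -4)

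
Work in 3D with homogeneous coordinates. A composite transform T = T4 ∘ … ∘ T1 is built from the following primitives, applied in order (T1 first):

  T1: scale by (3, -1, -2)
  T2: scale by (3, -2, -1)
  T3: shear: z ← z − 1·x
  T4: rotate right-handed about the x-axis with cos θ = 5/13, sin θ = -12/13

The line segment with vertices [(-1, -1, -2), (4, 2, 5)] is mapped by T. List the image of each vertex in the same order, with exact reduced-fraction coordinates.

T1 scale by (3, -1, -2): (-1, -1, -2) → (-3, 1, 4); (4, 2, 5) → (12, -2, -10)
T2 scale by (3, -2, -1): (-3, 1, 4) → (-9, -2, -4); (12, -2, -10) → (36, 4, 10)
T3 shear: z ← z − 1·x: (-9, -2, -4) → (-9, -2, 5); (36, 4, 10) → (36, 4, -26)
T4 rotate right-handed about the x-axis with cos θ = 5/13, sin θ = -12/13: (-9, -2, 5) → (-9, 50/13, 49/13); (36, 4, -26) → (36, -292/13, -178/13)

image vertices: (-9, 50/13, 49/13), (36, -292/13, -178/13)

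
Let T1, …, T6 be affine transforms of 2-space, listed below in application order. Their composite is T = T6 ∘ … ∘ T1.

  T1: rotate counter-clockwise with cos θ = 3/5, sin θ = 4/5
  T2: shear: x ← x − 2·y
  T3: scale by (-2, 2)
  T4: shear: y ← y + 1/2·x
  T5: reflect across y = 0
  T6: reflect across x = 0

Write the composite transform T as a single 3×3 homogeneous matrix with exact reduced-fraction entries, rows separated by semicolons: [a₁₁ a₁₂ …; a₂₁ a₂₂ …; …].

T1 = [3/5 -4/5 0; 4/5 3/5 0; 0 0 1]
T2·T1 = [-1 -2 0; 4/5 3/5 0; 0 0 1]
T3·…·T1 = [2 4 0; 8/5 6/5 0; 0 0 1]
T4·…·T1 = [2 4 0; 13/5 16/5 0; 0 0 1]
T5·…·T1 = [2 4 0; -13/5 -16/5 0; 0 0 1]
T6·…·T1 = [-2 -4 0; -13/5 -16/5 0; 0 0 1]

T = [-2 -4 0; -13/5 -16/5 0; 0 0 1]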